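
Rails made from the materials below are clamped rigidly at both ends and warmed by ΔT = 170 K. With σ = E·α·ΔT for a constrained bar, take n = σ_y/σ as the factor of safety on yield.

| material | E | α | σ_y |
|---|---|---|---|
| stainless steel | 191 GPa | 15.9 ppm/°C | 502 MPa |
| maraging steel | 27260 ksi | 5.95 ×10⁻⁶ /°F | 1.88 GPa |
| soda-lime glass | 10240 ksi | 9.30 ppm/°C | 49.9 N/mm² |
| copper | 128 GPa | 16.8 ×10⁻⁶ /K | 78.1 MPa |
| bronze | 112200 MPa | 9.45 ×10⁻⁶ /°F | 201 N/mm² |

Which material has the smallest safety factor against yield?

Converting E to GPa, α to ×10⁻⁶/K, σ_y to MPa, then σ and n for each:
  stainless steel: E = 191.0, α = 15.9, σ_y = 502.0 → σ = 516 MPa, n = 0.972
  maraging steel: E = 188.0, α = 10.7, σ_y = 1880 → σ = 342 MPa, n = 5.49
  soda-lime glass: E = 70.60, α = 9.30, σ_y = 49.90 → σ = 112 MPa, n = 0.447
  copper: E = 128.0, α = 16.8, σ_y = 78.10 → σ = 366 MPa, n = 0.214
  bronze: E = 112.2, α = 17.0, σ_y = 201.0 → σ = 324 MPa, n = 0.620
The minimum is copper at n = 0.214.

copper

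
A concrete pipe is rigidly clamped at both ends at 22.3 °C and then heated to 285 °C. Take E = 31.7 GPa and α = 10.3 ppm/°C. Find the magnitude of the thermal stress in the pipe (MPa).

ΔT = 262.7 K. Constrained thermal stress σ = E·α·ΔT = 31.70×10³ MPa × 10.3×10⁻⁶ × 262.7 = 85.8 MPa (compressive).

85.8 MPa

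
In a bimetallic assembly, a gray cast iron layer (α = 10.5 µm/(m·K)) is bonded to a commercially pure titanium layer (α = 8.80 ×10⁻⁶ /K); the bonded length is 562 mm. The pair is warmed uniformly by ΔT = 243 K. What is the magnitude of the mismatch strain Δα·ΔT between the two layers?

4.13×10⁻⁴

Δα = |10.5 − 8.80|×10⁻⁶/K = 1.70×10⁻⁶/K.
Mismatch strain = Δα·ΔT = 1.70×10⁻⁶ × 243.0 = 4.13×10⁻⁴.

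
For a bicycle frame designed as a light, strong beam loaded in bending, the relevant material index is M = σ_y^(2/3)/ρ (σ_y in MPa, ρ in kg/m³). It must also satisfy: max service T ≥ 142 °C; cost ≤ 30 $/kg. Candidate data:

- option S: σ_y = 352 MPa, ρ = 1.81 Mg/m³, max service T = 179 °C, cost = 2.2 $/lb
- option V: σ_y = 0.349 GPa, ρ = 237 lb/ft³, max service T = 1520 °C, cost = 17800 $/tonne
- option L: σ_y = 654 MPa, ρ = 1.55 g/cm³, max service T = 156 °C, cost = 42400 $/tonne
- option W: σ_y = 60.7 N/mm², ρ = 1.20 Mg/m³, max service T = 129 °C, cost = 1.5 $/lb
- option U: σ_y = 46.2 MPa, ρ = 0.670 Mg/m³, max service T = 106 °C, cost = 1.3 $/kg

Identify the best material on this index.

Screen on constraints: max service T ≥ 142 °C; cost ≤ 30 $/kg. Survivors: option S, option V.
Convert each candidate to consistent units, then evaluate M:
  option S: σ_y = 352.0 MPa, ρ = 1810 kg/m³
  option V: σ_y = 349.0 MPa, ρ = 3796 kg/m³
  option S: M = 27.5×10⁻³
  option V: M = 13.1×10⁻³
Highest index: option S.

option S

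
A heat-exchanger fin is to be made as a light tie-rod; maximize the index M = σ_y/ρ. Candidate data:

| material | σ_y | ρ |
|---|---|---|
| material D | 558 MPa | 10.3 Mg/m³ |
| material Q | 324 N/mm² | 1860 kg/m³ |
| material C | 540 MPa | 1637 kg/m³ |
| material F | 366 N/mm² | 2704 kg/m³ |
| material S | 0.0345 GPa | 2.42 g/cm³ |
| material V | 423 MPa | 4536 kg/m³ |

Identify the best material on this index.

material C

After converting to SI:
  material D: σ_y = 558.0 MPa, ρ = 10300 kg/m³
  material Q: σ_y = 324.0 MPa, ρ = 1860 kg/m³
  material C: σ_y = 540.0 MPa, ρ = 1637 kg/m³
  material F: σ_y = 366.0 MPa, ρ = 2704 kg/m³
  material S: σ_y = 34.50 MPa, ρ = 2420 kg/m³
  material V: σ_y = 423.0 MPa, ρ = 4536 kg/m³
  material C: M = 330 kN·m/kg
  material Q: M = 174 kN·m/kg
  material F: M = 135 kN·m/kg
  material V: M = 93.3 kN·m/kg
  material D: M = 54.2 kN·m/kg
  material S: M = 14.3 kN·m/kg
Material C ranks first.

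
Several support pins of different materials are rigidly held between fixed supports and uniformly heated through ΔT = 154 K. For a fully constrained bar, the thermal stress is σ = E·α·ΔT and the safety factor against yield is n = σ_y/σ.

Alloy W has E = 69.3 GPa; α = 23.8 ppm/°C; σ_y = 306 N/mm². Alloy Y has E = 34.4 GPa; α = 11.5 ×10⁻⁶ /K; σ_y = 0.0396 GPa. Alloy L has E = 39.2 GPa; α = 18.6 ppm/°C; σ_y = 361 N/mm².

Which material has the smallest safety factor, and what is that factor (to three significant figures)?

Converting E to GPa, α to ×10⁻⁶/K, σ_y to MPa, then σ and n for each:
  alloy W: E = 69.30, α = 23.8, σ_y = 306.0 → σ = 254 MPa, n = 1.20
  alloy Y: E = 34.40, α = 11.5, σ_y = 39.60 → σ = 60.9 MPa, n = 0.650
  alloy L: E = 39.20, α = 18.6, σ_y = 361.0 → σ = 112 MPa, n = 3.22
Alloy Y has the lowest safety factor, n = 0.650.

alloy Y, n = 0.650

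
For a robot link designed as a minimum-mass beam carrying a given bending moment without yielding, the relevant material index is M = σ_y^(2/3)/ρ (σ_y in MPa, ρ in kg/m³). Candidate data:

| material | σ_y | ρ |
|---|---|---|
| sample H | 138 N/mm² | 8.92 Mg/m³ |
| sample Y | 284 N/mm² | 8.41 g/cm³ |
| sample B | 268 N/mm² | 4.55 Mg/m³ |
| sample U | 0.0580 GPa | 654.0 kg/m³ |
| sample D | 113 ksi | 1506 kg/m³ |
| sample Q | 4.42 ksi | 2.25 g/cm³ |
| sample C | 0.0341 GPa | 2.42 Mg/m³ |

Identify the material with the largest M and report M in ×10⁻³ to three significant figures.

sample D, M = 56.2×10⁻³

Normalizing units and computing the index:
  sample H: σ_y = 138.0 MPa, ρ = 8920 kg/m³
  sample Y: σ_y = 284.0 MPa, ρ = 8410 kg/m³
  sample B: σ_y = 268.0 MPa, ρ = 4550 kg/m³
  sample U: σ_y = 58.00 MPa, ρ = 654.0 kg/m³
  sample D: σ_y = 779.1 MPa, ρ = 1506 kg/m³
  sample Q: σ_y = 30.47 MPa, ρ = 2250 kg/m³
  sample C: σ_y = 34.10 MPa, ρ = 2420 kg/m³
  sample D: M = 56.2×10⁻³
  sample U: M = 22.9×10⁻³
  sample B: M = 9.14×10⁻³
  sample Y: M = 5.14×10⁻³
  sample C: M = 4.35×10⁻³
  sample Q: M = 4.34×10⁻³
  sample H: M = 2.99×10⁻³
Sample D has the largest M.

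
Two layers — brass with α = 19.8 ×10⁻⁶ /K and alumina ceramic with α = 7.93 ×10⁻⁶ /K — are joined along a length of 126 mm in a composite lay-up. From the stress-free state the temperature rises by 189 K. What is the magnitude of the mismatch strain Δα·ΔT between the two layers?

Δα = |19.8 − 7.93|×10⁻⁶/K = 11.9×10⁻⁶/K.
Mismatch strain = Δα·ΔT = 11.9×10⁻⁶ × 189.0 = 2.24×10⁻³.

2.24×10⁻³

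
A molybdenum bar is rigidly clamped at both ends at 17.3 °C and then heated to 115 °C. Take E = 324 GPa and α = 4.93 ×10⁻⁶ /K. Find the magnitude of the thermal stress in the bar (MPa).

ΔT = 97.70 K. Constrained thermal stress σ = E·α·ΔT = 324.0×10³ MPa × 4.93×10⁻⁶ × 97.70 = 156 MPa (compressive).

156 MPa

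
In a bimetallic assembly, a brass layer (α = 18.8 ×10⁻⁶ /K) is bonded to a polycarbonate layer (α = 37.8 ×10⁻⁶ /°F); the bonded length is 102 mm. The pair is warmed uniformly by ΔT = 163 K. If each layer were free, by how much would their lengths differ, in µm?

polycarbonate: α = 37.8×10⁻⁶/°F × 9/5 = 68.0×10⁻⁶/K.
Δα = |18.8 − 68.0|×10⁻⁶/K = 49.2×10⁻⁶/K.
ΔL_mismatch = Δα·L·ΔT = 49.2×10⁻⁶ × 102.0 mm × 163.0 K = 819 µm.

819 µm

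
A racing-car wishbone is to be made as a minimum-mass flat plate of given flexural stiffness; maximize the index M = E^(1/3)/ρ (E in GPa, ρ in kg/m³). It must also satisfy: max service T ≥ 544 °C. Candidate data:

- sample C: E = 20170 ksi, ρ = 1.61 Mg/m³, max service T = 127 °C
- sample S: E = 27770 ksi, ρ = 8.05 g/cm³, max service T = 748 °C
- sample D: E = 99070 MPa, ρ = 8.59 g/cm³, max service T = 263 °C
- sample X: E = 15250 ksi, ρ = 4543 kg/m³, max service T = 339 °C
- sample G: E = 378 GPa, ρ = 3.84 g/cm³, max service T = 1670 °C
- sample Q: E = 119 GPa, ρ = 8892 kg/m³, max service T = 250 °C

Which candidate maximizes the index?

Screen on constraints: max service T ≥ 544 °C. Survivors: sample S, sample G.
Convert each candidate to consistent units, then evaluate M:
  sample S: E = 191.5 GPa, ρ = 8050 kg/m³
  sample G: E = 378.0 GPa, ρ = 3840 kg/m³
  sample G: M = 1.88×10⁻³
  sample S: M = 0.716×10⁻³
Highest index: sample G.

sample G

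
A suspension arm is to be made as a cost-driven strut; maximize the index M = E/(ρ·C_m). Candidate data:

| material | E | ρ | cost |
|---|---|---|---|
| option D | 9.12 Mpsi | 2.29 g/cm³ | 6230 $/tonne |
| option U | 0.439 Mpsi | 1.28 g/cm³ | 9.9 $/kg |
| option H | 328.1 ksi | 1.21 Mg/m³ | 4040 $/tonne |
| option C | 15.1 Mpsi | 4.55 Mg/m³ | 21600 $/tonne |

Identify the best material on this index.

option D

In SI units:
  option D: E = 62.88 GPa, ρ = 2290 kg/m³, cost = 6.230 $/kg
  option U: E = 3.027 GPa, ρ = 1280 kg/m³, cost = 9.900 $/kg
  option H: E = 2.262 GPa, ρ = 1210 kg/m³, cost = 4.040 $/kg
  option C: E = 104.1 GPa, ρ = 4550 kg/m³, cost = 21.60 $/kg
  option D: M = 4.41 MN·m per $
  option C: M = 1.06 MN·m per $
  option H: M = 0.463 MN·m per $
  option U: M = 0.239 MN·m per $
Highest index: option D.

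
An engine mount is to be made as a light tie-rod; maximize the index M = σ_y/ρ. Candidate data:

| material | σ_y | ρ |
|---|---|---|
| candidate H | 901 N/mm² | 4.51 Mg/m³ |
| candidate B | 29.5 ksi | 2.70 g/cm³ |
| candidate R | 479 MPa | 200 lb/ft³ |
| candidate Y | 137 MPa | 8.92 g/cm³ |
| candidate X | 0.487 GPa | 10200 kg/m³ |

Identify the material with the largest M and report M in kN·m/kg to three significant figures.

candidate H, M = 200 kN·m/kg

Putting every candidate on a common basis:
  candidate H: σ_y = 901.0 MPa, ρ = 4510 kg/m³
  candidate B: σ_y = 203.4 MPa, ρ = 2700 kg/m³
  candidate R: σ_y = 479.0 MPa, ρ = 3204 kg/m³
  candidate Y: σ_y = 137.0 MPa, ρ = 8920 kg/m³
  candidate X: σ_y = 487.0 MPa, ρ = 10200 kg/m³
  candidate H: M = 200 kN·m/kg
  candidate R: M = 150 kN·m/kg
  candidate B: M = 75.3 kN·m/kg
  candidate X: M = 47.7 kN·m/kg
  candidate Y: M = 15.4 kN·m/kg
Highest index: candidate H.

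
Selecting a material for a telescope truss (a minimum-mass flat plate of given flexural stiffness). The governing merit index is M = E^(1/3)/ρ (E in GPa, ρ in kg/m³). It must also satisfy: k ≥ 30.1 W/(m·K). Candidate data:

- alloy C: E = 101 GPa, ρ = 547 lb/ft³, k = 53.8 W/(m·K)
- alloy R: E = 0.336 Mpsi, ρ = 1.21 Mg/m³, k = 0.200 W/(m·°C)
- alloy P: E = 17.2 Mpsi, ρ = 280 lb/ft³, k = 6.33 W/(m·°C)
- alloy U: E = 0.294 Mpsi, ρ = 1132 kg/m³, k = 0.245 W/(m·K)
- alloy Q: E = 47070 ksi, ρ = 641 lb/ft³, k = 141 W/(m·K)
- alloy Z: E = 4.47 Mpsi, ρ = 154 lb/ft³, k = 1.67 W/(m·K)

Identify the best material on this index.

alloy Q

Screen on constraints: k ≥ 30.1 W/(m·K). Survivors: alloy C, alloy Q.
After converting to SI:
  alloy C: E = 101.0 GPa, ρ = 8762 kg/m³
  alloy Q: E = 324.5 GPa, ρ = 10270 kg/m³
  alloy Q: M = 0.669×10⁻³
  alloy C: M = 0.531×10⁻³
Alloy Q ranks first.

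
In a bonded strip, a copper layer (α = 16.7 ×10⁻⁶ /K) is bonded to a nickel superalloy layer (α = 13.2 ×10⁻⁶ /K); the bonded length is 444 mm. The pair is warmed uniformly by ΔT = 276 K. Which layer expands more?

α(copper) = 16.7×10⁻⁶/K vs α(nickel superalloy) = 13.2×10⁻⁶/K.
Higher α expands more for the same ΔT: copper.

copper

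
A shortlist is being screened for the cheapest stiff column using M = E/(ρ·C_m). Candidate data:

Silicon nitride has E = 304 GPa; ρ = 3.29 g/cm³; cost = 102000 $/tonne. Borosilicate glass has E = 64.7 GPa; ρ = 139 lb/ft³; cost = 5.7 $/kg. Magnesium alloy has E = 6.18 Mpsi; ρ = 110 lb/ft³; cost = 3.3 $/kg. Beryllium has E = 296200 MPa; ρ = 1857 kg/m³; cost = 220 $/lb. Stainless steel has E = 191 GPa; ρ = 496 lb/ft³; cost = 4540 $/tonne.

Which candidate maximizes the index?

Convert each candidate to consistent units, then evaluate M:
  silicon nitride: E = 304.0 GPa, ρ = 3290 kg/m³, cost = 102.0 $/kg
  borosilicate glass: E = 64.70 GPa, ρ = 2227 kg/m³, cost = 5.700 $/kg
  magnesium alloy: E = 42.61 GPa, ρ = 1762 kg/m³, cost = 3.300 $/kg
  beryllium: E = 296.2 GPa, ρ = 1857 kg/m³, cost = 485.0 $/kg
  stainless steel: E = 191.0 GPa, ρ = 7945 kg/m³, cost = 4.540 $/kg
  magnesium alloy: M = 7.33 MN·m per $
  stainless steel: M = 5.30 MN·m per $
  borosilicate glass: M = 5.10 MN·m per $
  silicon nitride: M = 0.906 MN·m per $
  beryllium: M = 0.329 MN·m per $
Highest index: magnesium alloy.

magnesium alloy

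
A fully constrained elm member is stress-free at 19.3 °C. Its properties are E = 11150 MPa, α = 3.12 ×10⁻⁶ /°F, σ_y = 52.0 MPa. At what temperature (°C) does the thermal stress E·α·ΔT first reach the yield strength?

E = 11150 MPa = 11.15 GPa.
α = 3.12×10⁻⁶/°F × 9/5 = 5.62×10⁻⁶/K.
E·α·ΔT = 52.00 MPa ⇒ ΔT = 52.00 / (11.15×10³ × 5.62×10⁻⁶) = 830.4 K.
T = 19.3 + 830.4 = 849.7 °C.

850 °C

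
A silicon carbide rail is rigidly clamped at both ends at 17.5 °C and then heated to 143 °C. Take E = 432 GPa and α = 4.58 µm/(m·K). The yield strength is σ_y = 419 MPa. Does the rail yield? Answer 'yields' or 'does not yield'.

does not yield

ΔT = 125.5 K. Constrained thermal stress σ = E·α·ΔT = 432.0×10³ MPa × 4.58×10⁻⁶ × 125.5 = 248 MPa (compressive).
Compare to σ_y = 419 MPa: σ < σ_y, so it does not yield.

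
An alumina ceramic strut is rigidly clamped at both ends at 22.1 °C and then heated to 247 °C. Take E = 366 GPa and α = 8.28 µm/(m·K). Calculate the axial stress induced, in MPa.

682 MPa

ΔT = 224.9 K. Constrained thermal stress σ = E·α·ΔT = 366.0×10³ MPa × 8.28×10⁻⁶ × 224.9 = 682 MPa (compressive).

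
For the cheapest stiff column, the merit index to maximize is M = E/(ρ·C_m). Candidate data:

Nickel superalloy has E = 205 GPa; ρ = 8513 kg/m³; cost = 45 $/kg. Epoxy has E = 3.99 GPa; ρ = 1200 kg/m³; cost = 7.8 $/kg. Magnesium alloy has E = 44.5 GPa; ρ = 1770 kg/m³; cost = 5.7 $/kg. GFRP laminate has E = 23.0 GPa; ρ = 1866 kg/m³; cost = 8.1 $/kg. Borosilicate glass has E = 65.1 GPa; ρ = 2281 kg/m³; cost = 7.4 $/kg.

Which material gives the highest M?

Computing M directly (units already consistent):
  magnesium alloy: M = 4.41 MN·m per $
  borosilicate glass: M = 3.86 MN·m per $
  GFRP laminate: M = 1.52 MN·m per $
  nickel superalloy: M = 0.535 MN·m per $
  epoxy: M = 0.426 MN·m per $
Magnesium alloy ranks first.

magnesium alloy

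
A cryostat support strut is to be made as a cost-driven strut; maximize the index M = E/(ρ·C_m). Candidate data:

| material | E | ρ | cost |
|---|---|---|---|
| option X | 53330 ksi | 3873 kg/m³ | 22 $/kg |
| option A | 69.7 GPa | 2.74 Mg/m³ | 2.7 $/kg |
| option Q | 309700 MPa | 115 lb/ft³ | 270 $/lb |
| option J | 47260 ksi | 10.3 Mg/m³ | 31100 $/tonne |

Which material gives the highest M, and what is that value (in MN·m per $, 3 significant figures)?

Normalizing units and computing the index:
  option X: E = 367.7 GPa, ρ = 3873 kg/m³, cost = 22.00 $/kg
  option A: E = 69.70 GPa, ρ = 2740 kg/m³, cost = 2.700 $/kg
  option Q: E = 309.7 GPa, ρ = 1842 kg/m³, cost = 595.2 $/kg
  option J: E = 325.8 GPa, ρ = 10300 kg/m³, cost = 31.10 $/kg
  option A: M = 9.42 MN·m per $
  option X: M = 4.32 MN·m per $
  option J: M = 1.02 MN·m per $
  option Q: M = 0.282 MN·m per $
Highest index: option A.

option A, M = 9.42 MN·m per $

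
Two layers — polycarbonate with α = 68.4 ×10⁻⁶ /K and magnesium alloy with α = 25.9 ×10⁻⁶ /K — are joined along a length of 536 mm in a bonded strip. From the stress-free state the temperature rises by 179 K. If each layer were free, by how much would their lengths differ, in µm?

Δα = |68.4 − 25.9|×10⁻⁶/K = 42.5×10⁻⁶/K.
ΔL_mismatch = Δα·L·ΔT = 42.5×10⁻⁶ × 536.0 mm × 179.0 K = 4080 µm.

4080 µm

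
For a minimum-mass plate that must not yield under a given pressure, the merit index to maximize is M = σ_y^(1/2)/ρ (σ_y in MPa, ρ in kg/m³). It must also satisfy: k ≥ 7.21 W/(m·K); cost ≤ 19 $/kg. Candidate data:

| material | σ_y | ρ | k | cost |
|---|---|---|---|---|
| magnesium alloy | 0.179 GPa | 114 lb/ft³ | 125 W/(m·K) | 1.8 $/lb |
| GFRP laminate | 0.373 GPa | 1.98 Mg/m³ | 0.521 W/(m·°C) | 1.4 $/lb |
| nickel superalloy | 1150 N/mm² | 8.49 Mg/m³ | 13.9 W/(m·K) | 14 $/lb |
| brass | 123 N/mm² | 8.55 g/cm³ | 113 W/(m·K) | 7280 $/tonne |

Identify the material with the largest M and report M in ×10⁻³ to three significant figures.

magnesium alloy, M = 7.33×10⁻³

Screen on constraints: k ≥ 7.21 W/(m·K); cost ≤ 19 $/kg. Survivors: magnesium alloy, brass.
Normalizing units and computing the index:
  magnesium alloy: σ_y = 179.0 MPa, ρ = 1826 kg/m³
  brass: σ_y = 123.0 MPa, ρ = 8550 kg/m³
  magnesium alloy: M = 7.33×10⁻³
  brass: M = 1.30×10⁻³
The maximum is for magnesium alloy.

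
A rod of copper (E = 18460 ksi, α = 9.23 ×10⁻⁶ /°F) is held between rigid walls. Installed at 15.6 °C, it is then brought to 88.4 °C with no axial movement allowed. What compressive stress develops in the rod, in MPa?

E = 18460 ksi = 127.3 GPa.
α = 9.23×10⁻⁶/°F × 9/5 = 16.6×10⁻⁶/K.
ΔT = 72.80 K. Constrained thermal stress σ = E·α·ΔT = 127.3×10³ MPa × 16.6×10⁻⁶ × 72.80 = 154 MPa (compressive).

154 MPa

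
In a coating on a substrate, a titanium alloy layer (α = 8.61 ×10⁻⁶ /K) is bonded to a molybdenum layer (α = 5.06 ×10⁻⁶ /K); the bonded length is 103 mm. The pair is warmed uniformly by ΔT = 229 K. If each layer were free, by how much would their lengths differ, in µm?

Δα = |8.61 − 5.06|×10⁻⁶/K = 3.55×10⁻⁶/K.
ΔL_mismatch = Δα·L·ΔT = 3.55×10⁻⁶ × 103.0 mm × 229.0 K = 83.7 µm.

83.7 µm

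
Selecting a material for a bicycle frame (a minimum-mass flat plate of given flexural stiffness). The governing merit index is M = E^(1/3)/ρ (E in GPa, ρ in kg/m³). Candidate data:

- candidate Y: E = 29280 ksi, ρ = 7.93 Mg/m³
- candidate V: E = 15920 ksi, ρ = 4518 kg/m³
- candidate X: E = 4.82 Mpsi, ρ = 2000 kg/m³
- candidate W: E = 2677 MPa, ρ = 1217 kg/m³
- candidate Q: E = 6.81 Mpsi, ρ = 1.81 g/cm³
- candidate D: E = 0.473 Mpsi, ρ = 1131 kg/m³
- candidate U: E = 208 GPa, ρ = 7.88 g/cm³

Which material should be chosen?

Normalizing units and computing the index:
  candidate Y: E = 201.9 GPa, ρ = 7930 kg/m³
  candidate V: E = 109.8 GPa, ρ = 4518 kg/m³
  candidate X: E = 33.23 GPa, ρ = 2000 kg/m³
  candidate W: E = 2.677 GPa, ρ = 1217 kg/m³
  candidate Q: E = 46.95 GPa, ρ = 1810 kg/m³
  candidate D: E = 3.261 GPa, ρ = 1131 kg/m³
  candidate U: E = 208.0 GPa, ρ = 7880 kg/m³
  candidate Q: M = 1.99×10⁻³
  candidate X: M = 1.61×10⁻³
  candidate D: M = 1.31×10⁻³
  candidate W: M = 1.14×10⁻³
  candidate V: M = 1.06×10⁻³
  candidate U: M = 0.752×10⁻³
  candidate Y: M = 0.740×10⁻³
Candidate Q has the largest M.

candidate Q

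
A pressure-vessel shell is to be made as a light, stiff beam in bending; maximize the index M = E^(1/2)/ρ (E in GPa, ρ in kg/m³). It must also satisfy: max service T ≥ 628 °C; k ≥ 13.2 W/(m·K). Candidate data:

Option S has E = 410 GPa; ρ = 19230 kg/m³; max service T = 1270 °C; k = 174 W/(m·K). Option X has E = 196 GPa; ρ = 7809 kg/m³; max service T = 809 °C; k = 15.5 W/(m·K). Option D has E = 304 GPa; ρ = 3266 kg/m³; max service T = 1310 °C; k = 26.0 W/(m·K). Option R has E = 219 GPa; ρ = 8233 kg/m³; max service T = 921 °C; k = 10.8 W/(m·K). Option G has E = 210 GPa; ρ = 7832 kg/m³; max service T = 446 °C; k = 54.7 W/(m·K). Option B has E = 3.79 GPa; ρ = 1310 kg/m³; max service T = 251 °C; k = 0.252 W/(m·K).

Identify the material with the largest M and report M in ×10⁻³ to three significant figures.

Screen on constraints: max service T ≥ 628 °C; k ≥ 13.2 W/(m·K). Survivors: option S, option X, option D.
Computing M directly (units already consistent):
  option D: M = 5.34×10⁻³
  option X: M = 1.79×10⁻³
  option S: M = 1.05×10⁻³
Option D ranks first.

option D, M = 5.34×10⁻³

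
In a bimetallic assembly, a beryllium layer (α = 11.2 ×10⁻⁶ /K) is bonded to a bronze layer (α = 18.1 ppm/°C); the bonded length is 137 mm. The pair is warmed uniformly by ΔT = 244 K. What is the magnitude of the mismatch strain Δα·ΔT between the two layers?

Δα = |11.2 − 18.1|×10⁻⁶/K = 6.90×10⁻⁶/K.
Mismatch strain = Δα·ΔT = 6.90×10⁻⁶ × 244.0 = 1.68×10⁻³.

1.68×10⁻³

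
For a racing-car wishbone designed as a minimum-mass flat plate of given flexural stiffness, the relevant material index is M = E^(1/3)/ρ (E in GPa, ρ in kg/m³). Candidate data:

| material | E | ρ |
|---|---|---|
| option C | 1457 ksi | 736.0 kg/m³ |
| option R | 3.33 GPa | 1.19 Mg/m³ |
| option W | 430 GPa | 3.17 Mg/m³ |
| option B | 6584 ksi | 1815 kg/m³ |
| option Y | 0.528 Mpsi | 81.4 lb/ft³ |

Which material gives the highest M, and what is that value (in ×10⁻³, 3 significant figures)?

After converting to SI:
  option C: E = 10.05 GPa, ρ = 736.0 kg/m³
  option R: E = 3.330 GPa, ρ = 1190 kg/m³
  option W: E = 430.0 GPa, ρ = 3170 kg/m³
  option B: E = 45.40 GPa, ρ = 1815 kg/m³
  option Y: E = 3.640 GPa, ρ = 1304 kg/m³
  option C: M = 2.93×10⁻³
  option W: M = 2.38×10⁻³
  option B: M = 1.97×10⁻³
  option R: M = 1.25×10⁻³
  option Y: M = 1.18×10⁻³
Option C has the largest M.

option C, M = 2.93×10⁻³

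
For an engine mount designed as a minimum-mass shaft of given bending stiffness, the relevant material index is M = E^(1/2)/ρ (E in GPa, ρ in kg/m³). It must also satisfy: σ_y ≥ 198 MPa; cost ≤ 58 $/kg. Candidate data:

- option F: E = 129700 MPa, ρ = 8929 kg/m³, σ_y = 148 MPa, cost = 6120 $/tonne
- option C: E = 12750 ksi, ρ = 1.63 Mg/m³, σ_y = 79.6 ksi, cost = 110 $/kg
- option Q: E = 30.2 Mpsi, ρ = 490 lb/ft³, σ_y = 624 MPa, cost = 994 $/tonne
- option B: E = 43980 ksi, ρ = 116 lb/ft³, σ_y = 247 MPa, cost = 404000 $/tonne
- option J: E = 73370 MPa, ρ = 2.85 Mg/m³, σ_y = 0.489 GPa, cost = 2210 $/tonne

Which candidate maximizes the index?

option J

Screen on constraints: σ_y ≥ 198 MPa; cost ≤ 58 $/kg. Survivors: option Q, option J.
Normalizing units and computing the index:
  option Q: E = 208.2 GPa, ρ = 7849 kg/m³
  option J: E = 73.37 GPa, ρ = 2850 kg/m³
  option J: M = 3.01×10⁻³
  option Q: M = 1.84×10⁻³
Highest index: option J.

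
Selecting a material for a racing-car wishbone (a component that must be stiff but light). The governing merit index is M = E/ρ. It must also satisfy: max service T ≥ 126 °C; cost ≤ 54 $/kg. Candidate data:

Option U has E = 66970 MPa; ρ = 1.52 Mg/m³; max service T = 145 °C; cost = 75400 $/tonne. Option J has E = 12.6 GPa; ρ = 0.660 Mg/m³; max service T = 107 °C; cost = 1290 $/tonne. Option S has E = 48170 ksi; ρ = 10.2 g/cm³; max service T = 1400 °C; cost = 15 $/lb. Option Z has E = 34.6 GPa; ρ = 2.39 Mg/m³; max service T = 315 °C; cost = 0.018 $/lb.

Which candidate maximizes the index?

option S

Screen on constraints: max service T ≥ 126 °C; cost ≤ 54 $/kg. Survivors: option S, option Z.
Putting every candidate on a common basis:
  option S: E = 332.1 GPa, ρ = 10200 kg/m³
  option Z: E = 34.60 GPa, ρ = 2390 kg/m³
  option S: M = 32.6 MN·m/kg
  option Z: M = 14.5 MN·m/kg
The maximum is for option S.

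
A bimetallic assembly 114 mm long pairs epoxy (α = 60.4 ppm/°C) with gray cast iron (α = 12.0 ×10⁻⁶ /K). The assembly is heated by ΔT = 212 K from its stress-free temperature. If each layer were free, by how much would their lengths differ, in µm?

Δα = |60.4 − 12.0|×10⁻⁶/K = 48.4×10⁻⁶/K.
ΔL_mismatch = Δα·L·ΔT = 48.4×10⁻⁶ × 114.0 mm × 212.0 K = 1170 µm.

1170 µm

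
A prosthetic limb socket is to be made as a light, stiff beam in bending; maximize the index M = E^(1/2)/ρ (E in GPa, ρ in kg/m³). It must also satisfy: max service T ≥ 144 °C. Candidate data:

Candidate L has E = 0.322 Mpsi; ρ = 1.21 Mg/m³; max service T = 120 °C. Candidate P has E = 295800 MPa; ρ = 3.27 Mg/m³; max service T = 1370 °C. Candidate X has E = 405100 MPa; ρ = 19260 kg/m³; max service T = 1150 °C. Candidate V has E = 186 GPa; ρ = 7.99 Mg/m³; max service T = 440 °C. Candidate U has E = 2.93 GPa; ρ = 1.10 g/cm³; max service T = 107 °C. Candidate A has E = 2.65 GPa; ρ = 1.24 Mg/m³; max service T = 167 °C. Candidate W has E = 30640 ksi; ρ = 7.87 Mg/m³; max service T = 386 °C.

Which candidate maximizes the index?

candidate P

Screen on constraints: max service T ≥ 144 °C. Survivors: candidate P, candidate X, candidate V, candidate A, candidate W.
After converting to SI:
  candidate P: E = 295.8 GPa, ρ = 3270 kg/m³
  candidate X: E = 405.1 GPa, ρ = 19260 kg/m³
  candidate V: E = 186.0 GPa, ρ = 7990 kg/m³
  candidate A: E = 2.650 GPa, ρ = 1240 kg/m³
  candidate W: E = 211.3 GPa, ρ = 7870 kg/m³
  candidate P: M = 5.26×10⁻³
  candidate W: M = 1.85×10⁻³
  candidate V: M = 1.71×10⁻³
  candidate A: M = 1.31×10⁻³
  candidate X: M = 1.05×10⁻³
Highest index: candidate P.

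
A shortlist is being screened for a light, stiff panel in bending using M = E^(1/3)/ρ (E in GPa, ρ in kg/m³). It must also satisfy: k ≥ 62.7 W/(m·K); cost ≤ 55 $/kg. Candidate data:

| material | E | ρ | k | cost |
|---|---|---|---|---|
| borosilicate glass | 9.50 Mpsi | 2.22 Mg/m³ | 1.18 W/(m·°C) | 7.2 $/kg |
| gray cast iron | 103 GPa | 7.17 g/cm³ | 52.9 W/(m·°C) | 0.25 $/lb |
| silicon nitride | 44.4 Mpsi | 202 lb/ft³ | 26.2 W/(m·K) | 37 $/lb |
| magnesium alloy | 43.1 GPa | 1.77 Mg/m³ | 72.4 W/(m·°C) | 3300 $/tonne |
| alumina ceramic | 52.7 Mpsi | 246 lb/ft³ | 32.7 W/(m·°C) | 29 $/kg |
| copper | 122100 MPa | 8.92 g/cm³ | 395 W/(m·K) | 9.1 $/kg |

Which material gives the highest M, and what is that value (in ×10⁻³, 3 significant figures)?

magnesium alloy, M = 1.98×10⁻³

Screen on constraints: k ≥ 62.7 W/(m·K); cost ≤ 55 $/kg. Survivors: magnesium alloy, copper.
Putting every candidate on a common basis:
  magnesium alloy: E = 43.10 GPa, ρ = 1770 kg/m³
  copper: E = 122.1 GPa, ρ = 8920 kg/m³
  magnesium alloy: M = 1.98×10⁻³
  copper: M = 0.556×10⁻³
Highest index: magnesium alloy.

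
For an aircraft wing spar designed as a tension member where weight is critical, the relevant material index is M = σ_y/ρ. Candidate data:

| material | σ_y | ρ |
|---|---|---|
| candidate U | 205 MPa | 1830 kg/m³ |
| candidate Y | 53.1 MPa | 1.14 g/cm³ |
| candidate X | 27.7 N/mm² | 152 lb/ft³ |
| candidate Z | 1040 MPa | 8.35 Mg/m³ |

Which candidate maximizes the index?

Putting every candidate on a common basis:
  candidate U: σ_y = 205.0 MPa, ρ = 1830 kg/m³
  candidate Y: σ_y = 53.10 MPa, ρ = 1140 kg/m³
  candidate X: σ_y = 27.70 MPa, ρ = 2435 kg/m³
  candidate Z: σ_y = 1040 MPa, ρ = 8350 kg/m³
  candidate Z: M = 125 kN·m/kg
  candidate U: M = 112 kN·m/kg
  candidate Y: M = 46.6 kN·m/kg
  candidate X: M = 11.4 kN·m/kg
The maximum is for candidate Z.

candidate Z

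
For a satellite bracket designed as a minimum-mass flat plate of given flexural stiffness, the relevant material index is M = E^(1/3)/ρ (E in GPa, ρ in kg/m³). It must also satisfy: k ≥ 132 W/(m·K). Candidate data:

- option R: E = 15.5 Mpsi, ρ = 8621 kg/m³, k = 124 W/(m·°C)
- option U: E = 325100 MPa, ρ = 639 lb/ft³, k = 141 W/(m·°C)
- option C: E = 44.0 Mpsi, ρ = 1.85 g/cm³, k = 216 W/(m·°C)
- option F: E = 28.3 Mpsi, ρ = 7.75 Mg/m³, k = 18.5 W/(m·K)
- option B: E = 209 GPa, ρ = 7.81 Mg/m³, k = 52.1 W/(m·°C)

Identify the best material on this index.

option C

Screen on constraints: k ≥ 132 W/(m·K). Survivors: option U, option C.
Putting every candidate on a common basis:
  option U: E = 325.1 GPa, ρ = 10240 kg/m³
  option C: E = 303.4 GPa, ρ = 1850 kg/m³
  option C: M = 3.63×10⁻³
  option U: M = 0.672×10⁻³
Highest index: option C.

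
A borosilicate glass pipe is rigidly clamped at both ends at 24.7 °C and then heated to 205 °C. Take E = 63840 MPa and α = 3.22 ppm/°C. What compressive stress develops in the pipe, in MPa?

E = 63840 MPa = 63.84 GPa.
ΔT = 180.3 K. Constrained thermal stress σ = E·α·ΔT = 63.84×10³ MPa × 3.22×10⁻⁶ × 180.3 = 37.1 MPa (compressive).

37.1 MPa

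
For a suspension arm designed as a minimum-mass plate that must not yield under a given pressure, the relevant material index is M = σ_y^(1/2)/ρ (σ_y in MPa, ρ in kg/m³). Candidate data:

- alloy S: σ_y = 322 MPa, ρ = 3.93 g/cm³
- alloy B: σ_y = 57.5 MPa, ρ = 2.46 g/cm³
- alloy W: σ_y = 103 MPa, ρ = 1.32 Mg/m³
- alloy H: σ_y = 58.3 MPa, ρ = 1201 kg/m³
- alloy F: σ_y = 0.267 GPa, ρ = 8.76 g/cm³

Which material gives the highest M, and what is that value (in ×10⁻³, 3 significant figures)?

Convert each candidate to consistent units, then evaluate M:
  alloy S: σ_y = 322.0 MPa, ρ = 3930 kg/m³
  alloy B: σ_y = 57.50 MPa, ρ = 2460 kg/m³
  alloy W: σ_y = 103.0 MPa, ρ = 1320 kg/m³
  alloy H: σ_y = 58.30 MPa, ρ = 1201 kg/m³
  alloy F: σ_y = 267.0 MPa, ρ = 8760 kg/m³
  alloy W: M = 7.69×10⁻³
  alloy H: M = 6.36×10⁻³
  alloy S: M = 4.57×10⁻³
  alloy B: M = 3.08×10⁻³
  alloy F: M = 1.87×10⁻³
Alloy W ranks first.

alloy W, M = 7.69×10⁻³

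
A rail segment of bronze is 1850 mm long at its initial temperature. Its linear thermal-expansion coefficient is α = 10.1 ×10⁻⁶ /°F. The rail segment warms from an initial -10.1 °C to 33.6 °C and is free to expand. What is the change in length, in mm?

Convert α: 10.1×10⁻⁶/°F × (9/5) = 18.2×10⁻⁶/K.
ΔT = 33.6 − (-10.1) = 43.70 K.
ΔL = α·L₀·ΔT = 18.2×10⁻⁶ × 1850 mm × 43.70 K = 1.47 mm.

1.47 mm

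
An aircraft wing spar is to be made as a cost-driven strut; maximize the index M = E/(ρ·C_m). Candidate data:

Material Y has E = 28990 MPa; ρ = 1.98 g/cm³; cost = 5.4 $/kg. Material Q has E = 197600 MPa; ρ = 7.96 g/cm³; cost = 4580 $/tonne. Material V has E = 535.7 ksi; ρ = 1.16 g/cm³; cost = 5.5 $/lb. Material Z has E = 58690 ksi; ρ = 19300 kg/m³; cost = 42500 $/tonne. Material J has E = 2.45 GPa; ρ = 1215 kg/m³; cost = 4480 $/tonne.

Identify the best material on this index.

Convert each candidate to consistent units, then evaluate M:
  material Y: E = 28.99 GPa, ρ = 1980 kg/m³, cost = 5.400 $/kg
  material Q: E = 197.6 GPa, ρ = 7960 kg/m³, cost = 4.580 $/kg
  material V: E = 3.694 GPa, ρ = 1160 kg/m³, cost = 12.13 $/kg
  material Z: E = 404.7 GPa, ρ = 19300 kg/m³, cost = 42.50 $/kg
  material J: E = 2.450 GPa, ρ = 1215 kg/m³, cost = 4.480 $/kg
  material Q: M = 5.42 MN·m per $
  material Y: M = 2.71 MN·m per $
  material Z: M = 0.493 MN·m per $
  material J: M = 0.450 MN·m per $
  material V: M = 0.263 MN·m per $
Highest index: material Q.

material Q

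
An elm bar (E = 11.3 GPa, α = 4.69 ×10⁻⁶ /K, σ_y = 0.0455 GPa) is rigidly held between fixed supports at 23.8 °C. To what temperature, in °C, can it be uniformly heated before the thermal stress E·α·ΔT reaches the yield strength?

882 °C

σ_y = 0.0455 GPa = 45.50 MPa.
E·α·ΔT = 45.50 MPa ⇒ ΔT = 45.50 / (11.30×10³ × 4.69×10⁻⁶) = 858.5 K.
T = 23.8 + 858.5 = 882.3 °C.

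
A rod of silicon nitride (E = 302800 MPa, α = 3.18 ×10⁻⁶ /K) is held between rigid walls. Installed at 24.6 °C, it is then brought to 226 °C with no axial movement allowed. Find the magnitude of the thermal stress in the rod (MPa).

194 MPa

E = 302800 MPa = 302.8 GPa.
ΔT = 201.4 K. Constrained thermal stress σ = E·α·ΔT = 302.8×10³ MPa × 3.18×10⁻⁶ × 201.4 = 194 MPa (compressive).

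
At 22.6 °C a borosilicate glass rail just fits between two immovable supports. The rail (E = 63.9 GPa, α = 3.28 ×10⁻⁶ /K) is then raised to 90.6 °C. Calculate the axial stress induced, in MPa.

14.3 MPa

ΔT = 68.00 K. Constrained thermal stress σ = E·α·ΔT = 63.90×10³ MPa × 3.28×10⁻⁶ × 68.00 = 14.3 MPa (compressive).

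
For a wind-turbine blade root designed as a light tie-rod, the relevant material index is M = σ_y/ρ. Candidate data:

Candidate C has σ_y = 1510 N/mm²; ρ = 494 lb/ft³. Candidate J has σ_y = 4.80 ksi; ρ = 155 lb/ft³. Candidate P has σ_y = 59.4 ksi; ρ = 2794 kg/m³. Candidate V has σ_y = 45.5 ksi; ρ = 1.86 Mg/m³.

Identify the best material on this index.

candidate C

Normalizing units and computing the index:
  candidate C: σ_y = 1510 MPa, ρ = 7913 kg/m³
  candidate J: σ_y = 33.09 MPa, ρ = 2483 kg/m³
  candidate P: σ_y = 409.5 MPa, ρ = 2794 kg/m³
  candidate V: σ_y = 313.7 MPa, ρ = 1860 kg/m³
  candidate C: M = 191 kN·m/kg
  candidate V: M = 169 kN·m/kg
  candidate P: M = 147 kN·m/kg
  candidate J: M = 13.3 kN·m/kg
Candidate C ranks first.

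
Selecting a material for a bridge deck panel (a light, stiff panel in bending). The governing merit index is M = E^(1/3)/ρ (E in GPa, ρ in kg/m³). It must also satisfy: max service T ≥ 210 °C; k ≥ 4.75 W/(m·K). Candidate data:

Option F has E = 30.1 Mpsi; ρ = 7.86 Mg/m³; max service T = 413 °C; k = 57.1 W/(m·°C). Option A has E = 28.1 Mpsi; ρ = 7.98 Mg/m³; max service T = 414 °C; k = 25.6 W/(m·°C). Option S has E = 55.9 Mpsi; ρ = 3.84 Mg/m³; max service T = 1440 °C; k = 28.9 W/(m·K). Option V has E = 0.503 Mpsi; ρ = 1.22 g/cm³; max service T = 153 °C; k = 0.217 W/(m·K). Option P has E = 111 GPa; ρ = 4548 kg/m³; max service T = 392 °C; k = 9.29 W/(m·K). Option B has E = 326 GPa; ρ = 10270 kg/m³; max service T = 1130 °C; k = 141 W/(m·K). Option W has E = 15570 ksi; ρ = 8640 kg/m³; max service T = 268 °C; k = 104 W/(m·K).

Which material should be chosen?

Screen on constraints: max service T ≥ 210 °C; k ≥ 4.75 W/(m·K). Survivors: option F, option A, option S, option P, option B, option W.
Putting every candidate on a common basis:
  option F: E = 207.5 GPa, ρ = 7860 kg/m³
  option A: E = 193.7 GPa, ρ = 7980 kg/m³
  option S: E = 385.4 GPa, ρ = 3840 kg/m³
  option P: E = 111.0 GPa, ρ = 4548 kg/m³
  option B: E = 326.0 GPa, ρ = 10270 kg/m³
  option W: E = 107.4 GPa, ρ = 8640 kg/m³
  option S: M = 1.90×10⁻³
  option P: M = 1.06×10⁻³
  option F: M = 0.753×10⁻³
  option A: M = 0.725×10⁻³
  option B: M = 0.670×10⁻³
  option W: M = 0.550×10⁻³
The maximum is for option S.

option S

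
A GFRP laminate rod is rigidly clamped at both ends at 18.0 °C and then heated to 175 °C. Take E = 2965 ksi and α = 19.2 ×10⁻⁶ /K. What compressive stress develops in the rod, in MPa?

61.6 MPa

E = 2965 ksi = 20.44 GPa.
ΔT = 157.0 K. Constrained thermal stress σ = E·α·ΔT = 20.44×10³ MPa × 19.2×10⁻⁶ × 157.0 = 61.6 MPa (compressive).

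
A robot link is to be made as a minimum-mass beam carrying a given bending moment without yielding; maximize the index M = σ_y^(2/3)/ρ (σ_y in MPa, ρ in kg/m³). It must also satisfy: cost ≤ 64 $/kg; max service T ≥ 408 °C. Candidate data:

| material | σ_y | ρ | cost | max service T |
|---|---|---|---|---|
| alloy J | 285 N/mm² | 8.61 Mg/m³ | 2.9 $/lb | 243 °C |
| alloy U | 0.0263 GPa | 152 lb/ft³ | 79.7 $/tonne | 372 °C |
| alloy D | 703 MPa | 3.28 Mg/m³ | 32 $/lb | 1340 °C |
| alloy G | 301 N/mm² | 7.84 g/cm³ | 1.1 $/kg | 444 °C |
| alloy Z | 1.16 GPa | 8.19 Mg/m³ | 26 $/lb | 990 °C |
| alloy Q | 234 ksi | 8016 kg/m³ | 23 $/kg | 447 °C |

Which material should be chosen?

alloy Q

Screen on constraints: cost ≤ 64 $/kg; max service T ≥ 408 °C. Survivors: alloy G, alloy Z, alloy Q.
After converting to SI:
  alloy G: σ_y = 301.0 MPa, ρ = 7840 kg/m³
  alloy Z: σ_y = 1160 MPa, ρ = 8190 kg/m³
  alloy Q: σ_y = 1613 MPa, ρ = 8016 kg/m³
  alloy Q: M = 17.2×10⁻³
  alloy Z: M = 13.5×10⁻³
  alloy G: M = 5.73×10⁻³
Highest index: alloy Q.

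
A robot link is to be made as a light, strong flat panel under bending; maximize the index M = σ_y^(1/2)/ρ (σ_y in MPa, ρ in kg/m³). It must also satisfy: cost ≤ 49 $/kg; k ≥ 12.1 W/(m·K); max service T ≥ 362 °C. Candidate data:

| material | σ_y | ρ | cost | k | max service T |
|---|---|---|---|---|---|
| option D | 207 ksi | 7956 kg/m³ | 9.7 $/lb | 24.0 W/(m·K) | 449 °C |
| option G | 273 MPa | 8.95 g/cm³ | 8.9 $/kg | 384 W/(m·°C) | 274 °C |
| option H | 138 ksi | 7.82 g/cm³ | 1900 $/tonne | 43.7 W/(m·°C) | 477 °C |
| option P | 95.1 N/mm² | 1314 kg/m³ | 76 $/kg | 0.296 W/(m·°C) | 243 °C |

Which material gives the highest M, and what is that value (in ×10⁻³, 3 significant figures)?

Screen on constraints: cost ≤ 49 $/kg; k ≥ 12.1 W/(m·K); max service T ≥ 362 °C. Survivors: option D, option H.
Convert each candidate to consistent units, then evaluate M:
  option D: σ_y = 1427 MPa, ρ = 7956 kg/m³
  option H: σ_y = 951.5 MPa, ρ = 7820 kg/m³
  option D: M = 4.75×10⁻³
  option H: M = 3.94×10⁻³
Option D ranks first.

option D, M = 4.75×10⁻³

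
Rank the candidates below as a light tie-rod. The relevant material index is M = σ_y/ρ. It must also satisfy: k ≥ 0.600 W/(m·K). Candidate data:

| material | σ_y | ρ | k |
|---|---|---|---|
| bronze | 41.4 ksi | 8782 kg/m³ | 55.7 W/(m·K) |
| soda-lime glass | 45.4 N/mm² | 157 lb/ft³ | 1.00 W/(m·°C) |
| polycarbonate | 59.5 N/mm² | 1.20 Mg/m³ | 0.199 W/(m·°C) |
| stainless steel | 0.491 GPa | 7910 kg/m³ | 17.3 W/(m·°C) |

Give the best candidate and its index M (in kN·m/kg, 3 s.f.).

stainless steel, M = 62.1 kN·m/kg

Screen on constraints: k ≥ 0.600 W/(m·K). Survivors: bronze, soda-lime glass, stainless steel.
Convert each candidate to consistent units, then evaluate M:
  bronze: σ_y = 285.4 MPa, ρ = 8782 kg/m³
  soda-lime glass: σ_y = 45.40 MPa, ρ = 2515 kg/m³
  stainless steel: σ_y = 491.0 MPa, ρ = 7910 kg/m³
  stainless steel: M = 62.1 kN·m/kg
  bronze: M = 32.5 kN·m/kg
  soda-lime glass: M = 18.1 kN·m/kg
Highest index: stainless steel.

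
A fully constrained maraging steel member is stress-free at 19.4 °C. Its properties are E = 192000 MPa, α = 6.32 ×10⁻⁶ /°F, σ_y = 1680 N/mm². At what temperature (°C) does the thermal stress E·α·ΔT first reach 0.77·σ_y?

E = 192000 MPa = 192.0 GPa.
α = 6.32×10⁻⁶/°F × 9/5 = 11.4×10⁻⁶/K.
σ_y = 1680 N/mm² = 1680 MPa.
E·α·ΔT = 1294 MPa ⇒ ΔT = 1294 / (192.0×10³ × 11.4×10⁻⁶) = 592.3 K.
T = 19.4 + 592.3 = 611.7 °C.

612 °C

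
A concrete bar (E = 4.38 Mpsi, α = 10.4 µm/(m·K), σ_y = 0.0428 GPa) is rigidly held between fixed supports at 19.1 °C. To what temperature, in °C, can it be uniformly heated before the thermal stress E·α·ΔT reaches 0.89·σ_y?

E = 4.38 Mpsi = 30.20 GPa.
σ_y = 0.0428 GPa = 42.80 MPa.
E·α·ΔT = 38.09 MPa ⇒ ΔT = 38.09 / (30.20×10³ × 10.4×10⁻⁶) = 121.3 K.
T = 19.1 + 121.3 = 140.4 °C.

140 °C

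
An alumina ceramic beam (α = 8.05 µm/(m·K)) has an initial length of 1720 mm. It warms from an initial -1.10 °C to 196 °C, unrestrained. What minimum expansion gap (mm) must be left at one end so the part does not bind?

2.73 mm

ΔT = 196 − (-1.10) = 197.1 K.
ΔL = α·L₀·ΔT = 8.05×10⁻⁶ × 1720 mm × 197.1 K = 2.73 mm.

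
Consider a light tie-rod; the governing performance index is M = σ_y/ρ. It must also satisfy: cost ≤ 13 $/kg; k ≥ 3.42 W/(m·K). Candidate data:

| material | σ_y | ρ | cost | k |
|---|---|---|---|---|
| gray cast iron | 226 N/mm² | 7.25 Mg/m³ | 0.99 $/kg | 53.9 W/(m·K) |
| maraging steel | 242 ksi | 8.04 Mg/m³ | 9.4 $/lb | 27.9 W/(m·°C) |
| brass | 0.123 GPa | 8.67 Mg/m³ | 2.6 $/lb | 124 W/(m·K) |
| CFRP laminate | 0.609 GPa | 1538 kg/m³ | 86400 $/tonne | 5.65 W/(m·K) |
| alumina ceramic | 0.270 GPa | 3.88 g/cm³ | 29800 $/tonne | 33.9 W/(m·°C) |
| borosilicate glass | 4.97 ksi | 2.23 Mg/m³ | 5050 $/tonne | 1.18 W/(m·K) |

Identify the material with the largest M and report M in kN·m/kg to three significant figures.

Screen on constraints: cost ≤ 13 $/kg; k ≥ 3.42 W/(m·K). Survivors: gray cast iron, brass.
Putting every candidate on a common basis:
  gray cast iron: σ_y = 226.0 MPa, ρ = 7250 kg/m³
  brass: σ_y = 123.0 MPa, ρ = 8670 kg/m³
  gray cast iron: M = 31.2 kN·m/kg
  brass: M = 14.2 kN·m/kg
Gray cast iron has the largest M.

gray cast iron, M = 31.2 kN·m/kg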